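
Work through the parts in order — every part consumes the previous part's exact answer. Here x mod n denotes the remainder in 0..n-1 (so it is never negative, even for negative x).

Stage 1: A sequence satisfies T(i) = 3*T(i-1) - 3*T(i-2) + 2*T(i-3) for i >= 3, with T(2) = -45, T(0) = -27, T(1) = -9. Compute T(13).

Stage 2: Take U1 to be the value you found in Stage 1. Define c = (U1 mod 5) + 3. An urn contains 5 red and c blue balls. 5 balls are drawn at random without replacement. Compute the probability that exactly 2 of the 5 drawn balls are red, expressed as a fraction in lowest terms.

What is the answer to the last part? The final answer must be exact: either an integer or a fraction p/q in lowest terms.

20/63

Stage 1: T(3) = 3*(-45) - 3*(-9) + 2*(-27) = -162; iterating: T(3)=-162, T(4)=-369, T(5)=-711, T(6)=-1350, T(7)=-2655, T(8)=-5337, T(9)=-10746, T(10)=-21537, T(11)=-43047, T(12)=-86022, T(13)=-171999; answer -171999
Stage 2: U1 = -171999; c = 4; total draws C(9,5) = 126; favorable C(5,2)*C(4,3) = 40; P = 20/63; answer 20/63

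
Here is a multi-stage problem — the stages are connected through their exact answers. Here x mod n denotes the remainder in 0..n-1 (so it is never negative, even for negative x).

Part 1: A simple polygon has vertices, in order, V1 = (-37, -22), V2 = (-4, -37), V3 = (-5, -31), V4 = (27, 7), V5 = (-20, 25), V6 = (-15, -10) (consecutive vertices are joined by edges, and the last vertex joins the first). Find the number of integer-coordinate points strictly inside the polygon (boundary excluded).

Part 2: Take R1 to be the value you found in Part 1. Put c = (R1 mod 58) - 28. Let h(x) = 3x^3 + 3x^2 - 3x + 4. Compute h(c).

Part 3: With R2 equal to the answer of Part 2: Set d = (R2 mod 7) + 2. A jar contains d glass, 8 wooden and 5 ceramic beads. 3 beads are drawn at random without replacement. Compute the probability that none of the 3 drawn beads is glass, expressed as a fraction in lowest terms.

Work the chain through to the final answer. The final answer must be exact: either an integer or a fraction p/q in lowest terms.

Part 1: cross terms: (-37*-37 - -4*-22)=1281, (-4*-31 - -5*-37)=-61, (-5*7 - 27*-31)=802, (27*25 - -20*7)=815, (-20*-10 - -15*25)=575, (-15*-22 - -37*-10)=-40; twice the area = |3372| = 3372; area = 1686; boundary points = 3 + 1 + 2 + 1 + 5 + 2 = 14; strictly interior points = area - boundary/2 + 1 = 1680; answer 1680
Part 2: R1 = 1680; c = 28; 3*(28)^3 + 3*(28)^2 - 3*(28)^1 + 4 = (65856) + (2352) + (-84) + (4) = 68128; answer 68128
Part 3: R2 = 68128; d = 6; total draws C(19,3) = 969; favorable C(13,3) = 286; P = 286/969; answer 286/969

286/969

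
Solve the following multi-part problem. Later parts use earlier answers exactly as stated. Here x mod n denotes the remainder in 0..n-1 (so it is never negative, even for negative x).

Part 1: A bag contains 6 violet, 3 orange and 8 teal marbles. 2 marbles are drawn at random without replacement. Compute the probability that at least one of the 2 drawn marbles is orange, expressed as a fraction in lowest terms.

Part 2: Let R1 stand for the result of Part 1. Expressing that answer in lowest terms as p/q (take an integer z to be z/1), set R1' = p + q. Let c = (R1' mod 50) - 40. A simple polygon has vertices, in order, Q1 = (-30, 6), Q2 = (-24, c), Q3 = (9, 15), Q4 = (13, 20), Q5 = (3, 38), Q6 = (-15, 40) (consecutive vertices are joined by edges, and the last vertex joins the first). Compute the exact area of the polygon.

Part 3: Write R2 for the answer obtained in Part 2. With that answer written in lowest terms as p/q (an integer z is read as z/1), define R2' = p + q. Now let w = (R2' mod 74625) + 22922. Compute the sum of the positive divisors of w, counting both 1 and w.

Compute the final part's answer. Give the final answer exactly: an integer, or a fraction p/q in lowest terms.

Part 1: total draws C(17,2) = 136; complement C(14,2) = 91; favorable 136 - 91 = 45; P = 45/136; answer 45/136
Part 2: R1 = 45/136; threaded value p + q = 181; c = -9; cross terms: (-30*-9 - -24*6)=414, (-24*15 - 9*-9)=-279, (9*20 - 13*15)=-15, (13*38 - 3*20)=434, (3*40 - -15*38)=690, (-15*6 - -30*40)=1110; twice the area = |2354| = 2354; area = 1177; answer 1177
Part 3: R2 = 1177; threaded value p + q = 1178; w = 24100; 24100 = 2^2 * 5^2 * 241; sigma = (1 + 2 + 4) * (1 + 5 + 25) * (1 + 241) = 7 * 31 * 242 = 52514; answer 52514

52514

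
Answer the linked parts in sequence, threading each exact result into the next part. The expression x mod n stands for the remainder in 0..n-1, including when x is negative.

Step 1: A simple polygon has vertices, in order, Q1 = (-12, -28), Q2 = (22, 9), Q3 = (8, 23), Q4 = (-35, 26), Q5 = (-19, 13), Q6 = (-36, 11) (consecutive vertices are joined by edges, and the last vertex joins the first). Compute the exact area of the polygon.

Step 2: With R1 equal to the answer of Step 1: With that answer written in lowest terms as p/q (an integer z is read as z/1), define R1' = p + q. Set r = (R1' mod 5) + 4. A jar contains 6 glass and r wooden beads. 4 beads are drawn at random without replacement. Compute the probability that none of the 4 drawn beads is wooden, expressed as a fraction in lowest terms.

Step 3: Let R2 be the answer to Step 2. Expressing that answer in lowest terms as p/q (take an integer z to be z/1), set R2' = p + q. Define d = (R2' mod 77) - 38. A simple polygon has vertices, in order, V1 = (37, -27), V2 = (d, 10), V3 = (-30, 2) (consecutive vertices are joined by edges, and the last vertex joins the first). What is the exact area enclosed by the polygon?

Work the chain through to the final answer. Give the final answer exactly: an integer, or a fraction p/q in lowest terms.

Step 1: cross terms: (-12*9 - 22*-28)=508, (22*23 - 8*9)=434, (8*26 - -35*23)=1013, (-35*13 - -19*26)=39, (-19*11 - -36*13)=259, (-36*-28 - -12*11)=1140; twice the area = |3393| = 3393; area = 3393/2; answer 3393/2
Step 2: R1 = 3393/2; threaded value p + q = 3395; r = 4; total draws C(10,4) = 210; favorable C(6,4) = 15; P = 1/14; answer 1/14
Step 3: R2 = 1/14; threaded value p + q = 15; d = -23; cross terms: (37*10 - -23*-27)=-251, (-23*2 - -30*10)=254, (-30*-27 - 37*2)=736; twice the area = |739| = 739; area = 739/2; answer 739/2

739/2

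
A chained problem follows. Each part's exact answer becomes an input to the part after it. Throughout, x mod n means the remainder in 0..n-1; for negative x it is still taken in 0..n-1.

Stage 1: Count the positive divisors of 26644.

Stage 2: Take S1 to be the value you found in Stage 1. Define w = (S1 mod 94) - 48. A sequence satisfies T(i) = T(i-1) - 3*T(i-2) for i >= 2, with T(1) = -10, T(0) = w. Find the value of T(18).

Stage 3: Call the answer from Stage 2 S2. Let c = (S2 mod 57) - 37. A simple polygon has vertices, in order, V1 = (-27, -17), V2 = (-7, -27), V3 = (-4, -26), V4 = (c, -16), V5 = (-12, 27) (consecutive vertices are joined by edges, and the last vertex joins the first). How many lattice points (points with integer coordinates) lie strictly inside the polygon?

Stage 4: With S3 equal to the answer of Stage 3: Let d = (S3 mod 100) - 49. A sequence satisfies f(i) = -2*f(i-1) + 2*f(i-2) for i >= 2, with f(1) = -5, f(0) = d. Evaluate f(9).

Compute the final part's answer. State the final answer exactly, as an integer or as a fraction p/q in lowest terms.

32560

Stage 1: 26644 = 2^2 * 6661; number of divisors = (2+1) * (1+1) = 6; answer 6
Stage 2: S1 = 6; w = -42; T(2) = 1*(-10) - 3*(-42) = 116; iterating: T(2)=116, T(3)=146, T(4)=-202, T(5)=-640, T(6)=-34, T(7)=1886, T(8)=1988, T(9)=-3670, T(10)=-9634, T(11)=1376, T(12)=30278, T(13)=26150, T(14)=-64684, T(15)=-143134, T(16)=50918, T(17)=480320, T(18)=327566; answer 327566
Stage 3: S2 = 327566; c = 7; cross terms: (-27*-27 - -7*-17)=610, (-7*-26 - -4*-27)=74, (-4*-16 - 7*-26)=246, (7*27 - -12*-16)=-3, (-12*-17 - -27*27)=933; twice the area = |1860| = 1860; area = 930; boundary points = 10 + 1 + 1 + 1 + 1 = 14; strictly interior points = area - boundary/2 + 1 = 924; answer 924
Stage 4: S3 = 924; d = -25; f(2) = -2*(-5) + 2*(-25) = -40; iterating: f(2)=-40, f(3)=70, f(4)=-220, f(5)=580, f(6)=-1600, f(7)=4360, f(8)=-11920, f(9)=32560; answer 32560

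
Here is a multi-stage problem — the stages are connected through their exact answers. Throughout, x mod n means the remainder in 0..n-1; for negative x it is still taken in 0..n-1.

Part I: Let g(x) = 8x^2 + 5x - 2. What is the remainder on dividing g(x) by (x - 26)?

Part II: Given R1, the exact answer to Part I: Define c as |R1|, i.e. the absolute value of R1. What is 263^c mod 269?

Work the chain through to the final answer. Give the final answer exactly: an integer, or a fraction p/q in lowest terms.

57

Part I: remainder = value at the root: 8*(26)^2 + 5*(26)^1 - 2 = (5408) + (130) + (-2) = 5536; answer 5536
Part II: R1 = 5536; c = 5536; squarings mod 269: 263^1=263, 263^2=36, 263^4=220, 263^8=249, 263^16=131, 263^32=214, 263^64=66, 263^128=52, 263^256=14, 263^512=196, 263^1024=218, 263^2048=180, 263^4096=120; 263^5536 = 263^32 * 263^128 * 263^256 * 263^1024 * 263^4096 = 57 (mod 269); answer 57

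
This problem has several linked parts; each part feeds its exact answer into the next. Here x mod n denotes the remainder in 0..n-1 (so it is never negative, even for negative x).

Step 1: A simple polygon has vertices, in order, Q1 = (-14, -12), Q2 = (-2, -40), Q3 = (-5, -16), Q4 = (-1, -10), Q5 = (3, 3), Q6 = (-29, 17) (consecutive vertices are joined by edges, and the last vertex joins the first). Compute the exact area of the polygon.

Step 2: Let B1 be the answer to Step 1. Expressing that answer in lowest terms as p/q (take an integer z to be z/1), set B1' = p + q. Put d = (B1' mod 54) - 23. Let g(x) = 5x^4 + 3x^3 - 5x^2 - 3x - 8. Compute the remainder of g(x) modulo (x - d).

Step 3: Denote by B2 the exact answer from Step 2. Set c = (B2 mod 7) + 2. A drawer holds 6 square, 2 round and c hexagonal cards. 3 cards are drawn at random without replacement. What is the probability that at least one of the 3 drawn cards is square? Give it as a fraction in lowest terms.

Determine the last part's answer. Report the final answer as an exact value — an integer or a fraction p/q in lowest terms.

11/14

Step 1: cross terms: (-14*-40 - -2*-12)=536, (-2*-16 - -5*-40)=-168, (-5*-10 - -1*-16)=34, (-1*3 - 3*-10)=27, (3*17 - -29*3)=138, (-29*-12 - -14*17)=586; twice the area = |1153| = 1153; area = 1153/2; answer 1153/2
Step 2: B1 = 1153/2; threaded value p + q = 1155; d = -2; remainder = value at the root: 5*(-2)^4 + 3*(-2)^3 - 5*(-2)^2 - 3*(-2)^1 - 8 = (80) + (-24) + (-20) + (6) + (-8) = 34; answer 34
Step 3: B2 = 34; c = 8; total draws C(16,3) = 560; complement C(10,3) = 120; favorable 560 - 120 = 440; P = 11/14; answer 11/14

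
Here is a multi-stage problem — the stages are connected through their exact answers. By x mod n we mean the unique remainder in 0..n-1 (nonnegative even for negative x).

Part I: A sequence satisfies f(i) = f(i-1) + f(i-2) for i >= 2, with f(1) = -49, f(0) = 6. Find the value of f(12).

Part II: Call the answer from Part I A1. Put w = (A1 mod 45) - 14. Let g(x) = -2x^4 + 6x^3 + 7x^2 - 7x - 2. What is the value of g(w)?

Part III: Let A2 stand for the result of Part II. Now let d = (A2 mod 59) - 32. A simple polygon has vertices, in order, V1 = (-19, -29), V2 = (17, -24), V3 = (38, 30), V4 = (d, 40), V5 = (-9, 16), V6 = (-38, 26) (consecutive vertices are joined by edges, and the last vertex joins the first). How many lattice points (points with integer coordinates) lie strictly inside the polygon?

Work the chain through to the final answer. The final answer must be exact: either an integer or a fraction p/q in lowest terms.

Part I: f(2) = 1*(-49) + 1*(6) = -43; iterating: f(2)=-43, f(3)=-92, f(4)=-135, f(5)=-227, f(6)=-362, f(7)=-589, f(8)=-951, f(9)=-1540, f(10)=-2491, f(11)=-4031, f(12)=-6522; answer -6522
Part II: A1 = -6522; w = -11; -2*(-11)^4 + 6*(-11)^3 + 7*(-11)^2 - 7*(-11)^1 - 2 = (-29282) + (-7986) + (847) + (77) + (-2) = -36346; answer -36346
Part III: A2 = -36346; d = 25; cross terms: (-19*-24 - 17*-29)=949, (17*30 - 38*-24)=1422, (38*40 - 25*30)=770, (25*16 - -9*40)=760, (-9*26 - -38*16)=374, (-38*-29 - -19*26)=1596; twice the area = |5871| = 5871; area = 5871/2; boundary points = 1 + 3 + 1 + 2 + 1 + 1 = 9; strictly interior points = area - boundary/2 + 1 = 2932; answer 2932

2932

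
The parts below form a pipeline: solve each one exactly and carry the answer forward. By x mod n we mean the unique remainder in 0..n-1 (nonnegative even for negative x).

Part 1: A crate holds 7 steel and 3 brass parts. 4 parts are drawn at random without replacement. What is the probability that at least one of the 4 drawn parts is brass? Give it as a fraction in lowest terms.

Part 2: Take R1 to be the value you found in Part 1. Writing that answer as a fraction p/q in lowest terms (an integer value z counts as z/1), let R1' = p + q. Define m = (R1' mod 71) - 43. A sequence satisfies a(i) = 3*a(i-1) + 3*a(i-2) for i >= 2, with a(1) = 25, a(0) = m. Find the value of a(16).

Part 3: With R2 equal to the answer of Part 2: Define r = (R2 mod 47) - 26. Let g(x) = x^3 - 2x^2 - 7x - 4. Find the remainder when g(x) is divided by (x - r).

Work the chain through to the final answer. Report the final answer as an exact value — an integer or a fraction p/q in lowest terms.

0

Part 1: total draws C(10,4) = 210; complement C(7,4) = 35; favorable 210 - 35 = 175; P = 5/6; answer 5/6
Part 2: R1 = 5/6; threaded value p + q = 11; m = -32; a(2) = 3*(25) + 3*(-32) = -21; iterating: a(2)=-21, a(3)=12, a(4)=-27, a(5)=-45, a(6)=-216, a(7)=-783, a(8)=-2997, a(9)=-11340, a(10)=-43011, a(11)=-163053, a(12)=-618192, a(13)=-2343735, a(14)=-8885781, a(15)=-33688548, a(16)=-127722987; answer -127722987
Part 3: R2 = -127722987; r = 4; remainder = value at the root: 1*(4)^3 - 2*(4)^2 - 7*(4)^1 - 4 = (64) + (-32) + (-28) + (-4) = 0; answer 0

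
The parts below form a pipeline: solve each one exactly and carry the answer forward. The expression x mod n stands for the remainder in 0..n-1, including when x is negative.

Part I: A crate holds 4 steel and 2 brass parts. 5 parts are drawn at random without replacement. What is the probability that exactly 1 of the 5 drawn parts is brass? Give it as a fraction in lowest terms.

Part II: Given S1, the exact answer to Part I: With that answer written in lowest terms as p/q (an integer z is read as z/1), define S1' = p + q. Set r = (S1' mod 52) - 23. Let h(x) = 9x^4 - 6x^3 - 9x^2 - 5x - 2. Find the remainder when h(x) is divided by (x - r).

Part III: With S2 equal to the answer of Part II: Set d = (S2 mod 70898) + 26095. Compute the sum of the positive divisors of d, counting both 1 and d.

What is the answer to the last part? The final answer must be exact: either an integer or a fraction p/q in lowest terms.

80262

Part I: total draws C(6,5) = 6; favorable C(2,1)*C(4,4) = 2; P = 1/3; answer 1/3
Part II: S1 = 1/3; threaded value p + q = 4; r = -19; remainder = value at the root: 9*(-19)^4 - 6*(-19)^3 - 9*(-19)^2 - 5*(-19)^1 - 2 = (1172889) + (41154) + (-3249) + (95) + (-2) = 1210887; answer 1210887
Part III: S2 = 1210887; d = 31716; 31716 = 2^2 * 3^2 * 881; sigma = (1 + 2 + 4) * (1 + 3 + 9) * (1 + 881) = 7 * 13 * 882 = 80262; answer 80262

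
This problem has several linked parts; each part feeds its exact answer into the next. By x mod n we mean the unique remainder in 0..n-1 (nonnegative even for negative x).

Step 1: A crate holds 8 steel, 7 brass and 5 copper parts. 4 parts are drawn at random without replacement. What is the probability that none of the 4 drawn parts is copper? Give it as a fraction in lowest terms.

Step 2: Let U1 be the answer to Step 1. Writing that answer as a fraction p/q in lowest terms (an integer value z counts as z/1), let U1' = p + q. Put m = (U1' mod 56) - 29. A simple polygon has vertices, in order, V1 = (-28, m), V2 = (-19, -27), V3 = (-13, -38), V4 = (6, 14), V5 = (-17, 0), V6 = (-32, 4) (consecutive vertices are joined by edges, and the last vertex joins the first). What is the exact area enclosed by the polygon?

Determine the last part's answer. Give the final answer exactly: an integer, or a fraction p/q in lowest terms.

Step 1: total draws C(20,4) = 4845; favorable C(15,4) = 1365; P = 91/323; answer 91/323
Step 2: U1 = 91/323; threaded value p + q = 414; m = -7; cross terms: (-28*-27 - -19*-7)=623, (-19*-38 - -13*-27)=371, (-13*14 - 6*-38)=46, (6*0 - -17*14)=238, (-17*4 - -32*0)=-68, (-32*-7 - -28*4)=336; twice the area = |1546| = 1546; area = 773; answer 773

773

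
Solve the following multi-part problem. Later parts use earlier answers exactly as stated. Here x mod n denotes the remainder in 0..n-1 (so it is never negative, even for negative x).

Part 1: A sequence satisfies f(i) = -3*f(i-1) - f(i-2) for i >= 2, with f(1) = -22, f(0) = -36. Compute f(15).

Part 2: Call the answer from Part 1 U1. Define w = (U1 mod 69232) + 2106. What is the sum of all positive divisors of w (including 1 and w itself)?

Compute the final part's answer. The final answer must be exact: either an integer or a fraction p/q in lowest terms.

46440

Part 1: f(2) = -3*(-22) - 1*(-36) = 102; iterating: f(2)=102, f(3)=-284, f(4)=750, f(5)=-1966, f(6)=5148, f(7)=-13478, f(8)=35286, f(9)=-92380, f(10)=241854, f(11)=-633182, f(12)=1657692, f(13)=-4339894, f(14)=11361990, f(15)=-29746076; answer -29746076
Part 2: U1 = -29746076; w = 25790; 25790 = 2 * 5 * 2579; sigma = (1 + 2) * (1 + 5) * (1 + 2579) = 3 * 6 * 2580 = 46440; answer 46440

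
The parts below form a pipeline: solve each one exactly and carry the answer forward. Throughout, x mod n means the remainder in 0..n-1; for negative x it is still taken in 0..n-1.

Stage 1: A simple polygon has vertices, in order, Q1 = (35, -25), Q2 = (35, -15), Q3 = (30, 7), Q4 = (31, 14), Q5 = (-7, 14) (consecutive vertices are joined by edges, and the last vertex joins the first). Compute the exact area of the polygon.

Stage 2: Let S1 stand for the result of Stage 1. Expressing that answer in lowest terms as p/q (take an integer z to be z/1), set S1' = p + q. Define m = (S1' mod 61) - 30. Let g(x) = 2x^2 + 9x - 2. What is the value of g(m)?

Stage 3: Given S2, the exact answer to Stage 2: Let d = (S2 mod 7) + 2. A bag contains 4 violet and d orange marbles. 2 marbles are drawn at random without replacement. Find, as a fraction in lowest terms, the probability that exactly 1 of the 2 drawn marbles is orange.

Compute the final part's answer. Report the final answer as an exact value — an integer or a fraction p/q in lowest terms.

4/7

Stage 1: cross terms: (35*-15 - 35*-25)=350, (35*7 - 30*-15)=695, (30*14 - 31*7)=203, (31*14 - -7*14)=532, (-7*-25 - 35*14)=-315; twice the area = |1465| = 1465; area = 1465/2; answer 1465/2
Stage 2: S1 = 1465/2; threaded value p + q = 1467; m = -27; 2*(-27)^2 + 9*(-27)^1 - 2 = (1458) + (-243) + (-2) = 1213; answer 1213
Stage 3: S2 = 1213; d = 4; total draws C(8,2) = 28; favorable C(4,1)*C(4,1) = 16; P = 4/7; answer 4/7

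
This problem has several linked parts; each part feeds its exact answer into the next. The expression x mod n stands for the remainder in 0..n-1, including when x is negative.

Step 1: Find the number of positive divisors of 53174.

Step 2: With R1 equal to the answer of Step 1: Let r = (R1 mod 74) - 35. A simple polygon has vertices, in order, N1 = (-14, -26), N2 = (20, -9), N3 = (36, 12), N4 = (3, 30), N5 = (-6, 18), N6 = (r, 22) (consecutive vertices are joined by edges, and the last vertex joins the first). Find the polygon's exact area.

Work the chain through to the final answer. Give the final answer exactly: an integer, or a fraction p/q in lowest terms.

Step 1: 53174 = 2 * 11 * 2417; number of divisors = (1+1) * (1+1) * (1+1) = 8; answer 8
Step 2: R1 = 8; r = -27; cross terms: (-14*-9 - 20*-26)=646, (20*12 - 36*-9)=564, (36*30 - 3*12)=1044, (3*18 - -6*30)=234, (-6*22 - -27*18)=354, (-27*-26 - -14*22)=1010; twice the area = |3852| = 3852; area = 1926; answer 1926

1926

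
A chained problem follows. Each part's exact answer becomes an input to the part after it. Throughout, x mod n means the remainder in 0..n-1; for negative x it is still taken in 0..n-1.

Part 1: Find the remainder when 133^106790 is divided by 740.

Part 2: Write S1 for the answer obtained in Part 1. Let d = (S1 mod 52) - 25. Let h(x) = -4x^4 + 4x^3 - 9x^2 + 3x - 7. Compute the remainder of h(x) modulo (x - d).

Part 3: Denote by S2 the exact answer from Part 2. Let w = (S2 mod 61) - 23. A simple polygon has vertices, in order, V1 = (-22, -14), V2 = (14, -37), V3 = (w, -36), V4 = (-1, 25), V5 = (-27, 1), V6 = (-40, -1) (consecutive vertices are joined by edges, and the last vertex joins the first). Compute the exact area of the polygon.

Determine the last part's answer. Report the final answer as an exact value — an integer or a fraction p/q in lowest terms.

Part 1: squarings mod 740: 133^1=133, 133^2=669, 133^4=601, 133^8=81, 133^16=641, 133^32=181, 133^64=201, 133^128=441, 133^256=601, 133^512=81, 133^1024=641, 133^2048=181, 133^4096=201, 133^8192=441, 133^16384=601, 133^32768=81, 133^65536=641; 133^106790 = 133^2 * 133^4 * 133^32 * 133^256 * 133^8192 * 133^32768 * 133^65536 = 189 (mod 740); answer 189
Part 2: S1 = 189; d = 8; remainder = value at the root: -4*(8)^4 + 4*(8)^3 - 9*(8)^2 + 3*(8)^1 - 7 = (-16384) + (2048) + (-576) + (24) + (-7) = -14895; answer -14895
Part 3: S2 = -14895; w = 27; cross terms: (-22*-37 - 14*-14)=1010, (14*-36 - 27*-37)=495, (27*25 - -1*-36)=639, (-1*1 - -27*25)=674, (-27*-1 - -40*1)=67, (-40*-14 - -22*-1)=538; twice the area = |3423| = 3423; area = 3423/2; answer 3423/2

3423/2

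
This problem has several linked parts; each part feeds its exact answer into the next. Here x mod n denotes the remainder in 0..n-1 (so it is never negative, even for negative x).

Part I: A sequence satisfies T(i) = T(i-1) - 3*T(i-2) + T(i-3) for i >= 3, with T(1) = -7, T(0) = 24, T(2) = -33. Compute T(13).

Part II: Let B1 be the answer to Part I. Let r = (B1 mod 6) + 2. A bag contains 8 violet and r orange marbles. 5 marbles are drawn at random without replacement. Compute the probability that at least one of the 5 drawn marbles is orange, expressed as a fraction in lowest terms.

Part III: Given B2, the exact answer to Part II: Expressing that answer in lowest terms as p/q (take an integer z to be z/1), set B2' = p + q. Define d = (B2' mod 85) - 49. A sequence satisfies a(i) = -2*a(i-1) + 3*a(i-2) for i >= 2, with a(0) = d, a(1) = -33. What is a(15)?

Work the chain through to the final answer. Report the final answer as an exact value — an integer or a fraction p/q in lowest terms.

Part I: T(3) = 1*(-33) - 3*(-7) + 1*(24) = 12; iterating: T(3)=12, T(4)=104, T(5)=35, T(6)=-265, T(7)=-266, T(8)=564, T(9)=1097, T(10)=-861, T(11)=-3588, T(12)=92, T(13)=9995; answer 9995
Part II: B1 = 9995; r = 7; total draws C(15,5) = 3003; complement C(8,5) = 56; favorable 3003 - 56 = 2947; P = 421/429; answer 421/429
Part III: B2 = 421/429; threaded value p + q = 850; d = -49; a(2) = -2*(-33) + 3*(-49) = -81; iterating: a(2)=-81, a(3)=63, a(4)=-369, a(5)=927, a(6)=-2961, a(7)=8703, a(8)=-26289, a(9)=78687, a(10)=-236241, a(11)=708543, a(12)=-2125809, a(13)=6377247, a(14)=-19131921, a(15)=57395583; answer 57395583

57395583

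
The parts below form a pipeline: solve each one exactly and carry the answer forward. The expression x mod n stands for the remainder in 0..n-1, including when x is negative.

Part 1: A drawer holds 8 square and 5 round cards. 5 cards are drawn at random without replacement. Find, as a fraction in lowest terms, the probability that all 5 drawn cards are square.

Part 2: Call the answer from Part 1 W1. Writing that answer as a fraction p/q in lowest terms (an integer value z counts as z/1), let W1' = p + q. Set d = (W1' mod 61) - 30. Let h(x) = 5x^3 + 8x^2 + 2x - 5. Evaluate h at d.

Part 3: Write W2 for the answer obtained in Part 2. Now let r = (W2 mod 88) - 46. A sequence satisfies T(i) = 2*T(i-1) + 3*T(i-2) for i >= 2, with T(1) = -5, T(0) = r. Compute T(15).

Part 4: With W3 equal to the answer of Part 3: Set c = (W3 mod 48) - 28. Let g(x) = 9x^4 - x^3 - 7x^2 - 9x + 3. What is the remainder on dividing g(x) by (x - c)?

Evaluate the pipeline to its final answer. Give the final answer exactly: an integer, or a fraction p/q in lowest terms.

Part 1: total draws C(13,5) = 1287; favorable C(8,5) = 56; P = 56/1287; answer 56/1287
Part 2: W1 = 56/1287; threaded value p + q = 1343; d = -29; 5*(-29)^3 + 8*(-29)^2 + 2*(-29)^1 - 5 = (-121945) + (6728) + (-58) + (-5) = -115280; answer -115280
Part 3: W2 = -115280; r = -46; T(2) = 2*(-5) + 3*(-46) = -148; iterating: T(2)=-148, T(3)=-311, T(4)=-1066, T(5)=-3065, T(6)=-9328, T(7)=-27851, T(8)=-83686, T(9)=-250925, T(10)=-752908, T(11)=-2258591, T(12)=-6775906, T(13)=-20327585, T(14)=-60982888, T(15)=-182948531; answer -182948531
Part 4: W3 = -182948531; c = -15; remainder = value at the root: 9*(-15)^4 - 1*(-15)^3 - 7*(-15)^2 - 9*(-15)^1 + 3 = (455625) + (3375) + (-1575) + (135) + (3) = 457563; answer 457563

457563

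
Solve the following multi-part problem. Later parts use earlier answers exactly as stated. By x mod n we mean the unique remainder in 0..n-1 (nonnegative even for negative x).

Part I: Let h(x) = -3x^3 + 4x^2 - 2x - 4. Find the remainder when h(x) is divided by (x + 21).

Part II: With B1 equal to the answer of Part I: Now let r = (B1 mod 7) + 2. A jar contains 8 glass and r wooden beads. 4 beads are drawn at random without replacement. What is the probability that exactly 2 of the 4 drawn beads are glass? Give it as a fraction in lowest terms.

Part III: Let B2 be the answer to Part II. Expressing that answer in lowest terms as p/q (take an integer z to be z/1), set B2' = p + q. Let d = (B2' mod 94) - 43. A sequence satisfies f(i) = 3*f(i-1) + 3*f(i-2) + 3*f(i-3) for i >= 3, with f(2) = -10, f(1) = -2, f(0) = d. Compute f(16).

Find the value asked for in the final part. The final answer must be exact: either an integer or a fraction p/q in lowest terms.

-6349967136

Part I: remainder = value at the root: -3*(-21)^3 + 4*(-21)^2 - 2*(-21)^1 - 4 = (27783) + (1764) + (42) + (-4) = 29585; answer 29585
Part II: B1 = 29585; r = 5; total draws C(13,4) = 715; favorable C(8,2)*C(5,2) = 280; P = 56/143; answer 56/143
Part III: B2 = 56/143; threaded value p + q = 199; d = -32; f(3) = 3*(-10) + 3*(-2) + 3*(-32) = -132; iterating: f(3)=-132, f(4)=-432, f(5)=-1722, f(6)=-6858, f(7)=-27036, f(8)=-106848, f(9)=-422226, f(10)=-1668330, f(11)=-6592212, f(12)=-26048304, f(13)=-102926538, f(14)=-406701162, f(15)=-1607028012, f(16)=-6349967136; answer -6349967136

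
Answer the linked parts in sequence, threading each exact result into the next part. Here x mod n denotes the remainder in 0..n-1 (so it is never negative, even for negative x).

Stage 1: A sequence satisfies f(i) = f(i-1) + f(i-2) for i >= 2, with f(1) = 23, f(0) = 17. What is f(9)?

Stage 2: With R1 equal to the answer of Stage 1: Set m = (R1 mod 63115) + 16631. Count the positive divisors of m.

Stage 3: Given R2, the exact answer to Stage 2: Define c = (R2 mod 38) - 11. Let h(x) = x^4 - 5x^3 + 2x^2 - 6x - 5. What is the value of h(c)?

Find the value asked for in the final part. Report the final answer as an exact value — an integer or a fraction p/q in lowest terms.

247

Stage 1: f(2) = 1*(23) + 1*(17) = 40; iterating: f(2)=40, f(3)=63, f(4)=103, f(5)=166, f(6)=269, f(7)=435, f(8)=704, f(9)=1139; answer 1139
Stage 2: R1 = 1139; m = 17770; 17770 = 2 * 5 * 1777; number of divisors = (1+1) * (1+1) * (1+1) = 8; answer 8
Stage 3: R2 = 8; c = -3; 1*(-3)^4 - 5*(-3)^3 + 2*(-3)^2 - 6*(-3)^1 - 5 = (81) + (135) + (18) + (18) + (-5) = 247; answer 247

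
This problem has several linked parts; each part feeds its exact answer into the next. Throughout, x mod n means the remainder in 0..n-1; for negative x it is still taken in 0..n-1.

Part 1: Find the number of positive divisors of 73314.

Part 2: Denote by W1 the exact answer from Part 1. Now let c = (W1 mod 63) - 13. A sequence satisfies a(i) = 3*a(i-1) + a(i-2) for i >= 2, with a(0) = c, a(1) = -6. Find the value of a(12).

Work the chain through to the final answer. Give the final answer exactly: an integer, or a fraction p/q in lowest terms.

Part 1: 73314 = 2 * 3^2 * 4073; number of divisors = (1+1) * (2+1) * (1+1) = 12; answer 12
Part 2: W1 = 12; c = -1; a(2) = 3*(-6) + 1*(-1) = -19; iterating: a(2)=-19, a(3)=-63, a(4)=-208, a(5)=-687, a(6)=-2269, a(7)=-7494, a(8)=-24751, a(9)=-81747, a(10)=-269992, a(11)=-891723, a(12)=-2945161; answer -2945161

-2945161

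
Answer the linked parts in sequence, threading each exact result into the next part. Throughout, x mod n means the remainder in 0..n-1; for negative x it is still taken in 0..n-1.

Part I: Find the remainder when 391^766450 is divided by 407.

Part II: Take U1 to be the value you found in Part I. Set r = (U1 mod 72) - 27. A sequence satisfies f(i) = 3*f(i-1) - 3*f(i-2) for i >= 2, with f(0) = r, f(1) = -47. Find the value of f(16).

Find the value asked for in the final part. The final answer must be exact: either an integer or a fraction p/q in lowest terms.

-295245

Part I: squarings mod 407: 391^1=391, 391^2=256, 391^4=9, 391^8=81, 391^16=49, 391^32=366, 391^64=53, 391^128=367, 391^256=379, 391^512=377, 391^1024=86, 391^2048=70, 391^4096=16, 391^8192=256, 391^16384=9, 391^32768=81, 391^65536=49, 391^131072=366, 391^262144=53, 391^524288=367; 391^766450 = 391^2 * 391^16 * 391^32 * 391^64 * 391^128 * 391^256 * 391^4096 * 391^8192 * 391^32768 * 391^65536 * 391^131072 * 391^524288 = 386 (mod 407); answer 386
Part II: U1 = 386; r = -1; f(2) = 3*(-47) - 3*(-1) = -138; iterating: f(2)=-138, f(3)=-273, f(4)=-405, f(5)=-396, f(6)=27, f(7)=1269, f(8)=3726, f(9)=7371, f(10)=10935, f(11)=10692, f(12)=-729, f(13)=-34263, f(14)=-100602, f(15)=-199017, f(16)=-295245; answer -295245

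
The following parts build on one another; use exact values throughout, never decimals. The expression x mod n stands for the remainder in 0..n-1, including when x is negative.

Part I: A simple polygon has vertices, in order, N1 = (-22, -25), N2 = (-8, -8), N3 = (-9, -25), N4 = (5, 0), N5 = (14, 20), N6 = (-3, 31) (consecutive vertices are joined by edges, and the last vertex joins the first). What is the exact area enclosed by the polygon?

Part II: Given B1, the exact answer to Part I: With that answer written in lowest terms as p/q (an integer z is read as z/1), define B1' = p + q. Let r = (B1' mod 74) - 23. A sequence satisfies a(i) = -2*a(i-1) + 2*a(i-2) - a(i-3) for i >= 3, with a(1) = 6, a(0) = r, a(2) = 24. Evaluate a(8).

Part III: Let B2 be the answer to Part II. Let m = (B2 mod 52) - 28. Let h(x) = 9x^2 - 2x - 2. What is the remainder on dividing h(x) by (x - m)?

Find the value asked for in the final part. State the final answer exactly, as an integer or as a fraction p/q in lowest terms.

7110

Part I: cross terms: (-22*-8 - -8*-25)=-24, (-8*-25 - -9*-8)=128, (-9*0 - 5*-25)=125, (5*20 - 14*0)=100, (14*31 - -3*20)=494, (-3*-25 - -22*31)=757; twice the area = |1580| = 1580; area = 790; answer 790
Part II: B1 = 790; threaded value p + q = 791; r = 28; a(3) = -2*(24) + 2*(6) - 1*(28) = -64; iterating: a(3)=-64, a(4)=170, a(5)=-492, a(6)=1388, a(7)=-3930, a(8)=11128; answer 11128
Part III: B2 = 11128; m = -28; remainder = value at the root: 9*(-28)^2 - 2*(-28)^1 - 2 = (7056) + (56) + (-2) = 7110; answer 7110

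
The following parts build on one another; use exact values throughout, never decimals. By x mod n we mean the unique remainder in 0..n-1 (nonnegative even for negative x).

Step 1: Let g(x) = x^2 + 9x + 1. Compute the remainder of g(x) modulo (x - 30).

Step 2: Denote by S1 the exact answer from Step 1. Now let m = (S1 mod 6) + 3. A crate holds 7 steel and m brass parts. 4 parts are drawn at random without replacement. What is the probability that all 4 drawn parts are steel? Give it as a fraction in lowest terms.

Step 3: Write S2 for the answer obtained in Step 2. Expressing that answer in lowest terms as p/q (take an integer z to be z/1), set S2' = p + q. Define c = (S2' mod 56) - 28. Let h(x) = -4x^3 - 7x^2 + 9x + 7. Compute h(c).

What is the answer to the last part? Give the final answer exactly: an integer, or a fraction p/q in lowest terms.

4385

Step 1: remainder = value at the root: 1*(30)^2 + 9*(30)^1 + 1 = (900) + (270) + (1) = 1171; answer 1171
Step 2: S1 = 1171; m = 4; total draws C(11,4) = 330; favorable C(7,4) = 35; P = 7/66; answer 7/66
Step 3: S2 = 7/66; threaded value p + q = 73; c = -11; -4*(-11)^3 - 7*(-11)^2 + 9*(-11)^1 + 7 = (5324) + (-847) + (-99) + (7) = 4385; answer 4385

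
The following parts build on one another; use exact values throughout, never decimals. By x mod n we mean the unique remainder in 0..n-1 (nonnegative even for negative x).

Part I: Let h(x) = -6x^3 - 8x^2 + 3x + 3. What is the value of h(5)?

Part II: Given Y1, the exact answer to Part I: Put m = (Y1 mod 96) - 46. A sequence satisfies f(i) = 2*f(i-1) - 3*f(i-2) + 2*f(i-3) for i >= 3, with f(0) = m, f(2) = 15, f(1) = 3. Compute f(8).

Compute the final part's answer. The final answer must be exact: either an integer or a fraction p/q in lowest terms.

Part I: -6*(5)^3 - 8*(5)^2 + 3*(5)^1 + 3 = (-750) + (-200) + (15) + (3) = -932; answer -932
Part II: Y1 = -932; m = -18; f(3) = 2*(15) - 3*(3) + 2*(-18) = -15; iterating: f(3)=-15, f(4)=-69, f(5)=-63, f(6)=51, f(7)=153, f(8)=27; answer 27

27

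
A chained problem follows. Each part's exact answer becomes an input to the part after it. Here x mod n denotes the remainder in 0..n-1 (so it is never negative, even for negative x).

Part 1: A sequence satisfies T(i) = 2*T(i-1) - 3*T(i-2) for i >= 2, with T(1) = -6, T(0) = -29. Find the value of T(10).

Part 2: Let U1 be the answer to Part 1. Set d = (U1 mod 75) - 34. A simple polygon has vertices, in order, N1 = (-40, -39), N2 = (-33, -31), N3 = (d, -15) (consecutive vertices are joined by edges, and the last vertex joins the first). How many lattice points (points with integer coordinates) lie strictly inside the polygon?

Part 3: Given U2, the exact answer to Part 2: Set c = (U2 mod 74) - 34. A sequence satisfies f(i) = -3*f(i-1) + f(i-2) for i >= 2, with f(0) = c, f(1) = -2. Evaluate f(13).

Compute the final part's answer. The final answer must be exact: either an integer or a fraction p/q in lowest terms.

-16637762

Part 1: T(2) = 2*(-6) - 3*(-29) = 75; iterating: T(2)=75, T(3)=168, T(4)=111, T(5)=-282, T(6)=-897, T(7)=-948, T(8)=795, T(9)=4434, T(10)=6483; answer 6483
Part 2: U1 = 6483; d = -1; cross terms: (-40*-31 - -33*-39)=-47, (-33*-15 - -1*-31)=464, (-1*-39 - -40*-15)=-561; twice the area = |-144| = 144; area = 72; boundary points = 1 + 16 + 3 = 20; strictly interior points = area - boundary/2 + 1 = 63; answer 63
Part 3: U2 = 63; c = 29; f(2) = -3*(-2) + 1*(29) = 35; iterating: f(2)=35, f(3)=-107, f(4)=356, f(5)=-1175, f(6)=3881, f(7)=-12818, f(8)=42335, f(9)=-139823, f(10)=461804, f(11)=-1525235, f(12)=5037509, f(13)=-16637762; answer -16637762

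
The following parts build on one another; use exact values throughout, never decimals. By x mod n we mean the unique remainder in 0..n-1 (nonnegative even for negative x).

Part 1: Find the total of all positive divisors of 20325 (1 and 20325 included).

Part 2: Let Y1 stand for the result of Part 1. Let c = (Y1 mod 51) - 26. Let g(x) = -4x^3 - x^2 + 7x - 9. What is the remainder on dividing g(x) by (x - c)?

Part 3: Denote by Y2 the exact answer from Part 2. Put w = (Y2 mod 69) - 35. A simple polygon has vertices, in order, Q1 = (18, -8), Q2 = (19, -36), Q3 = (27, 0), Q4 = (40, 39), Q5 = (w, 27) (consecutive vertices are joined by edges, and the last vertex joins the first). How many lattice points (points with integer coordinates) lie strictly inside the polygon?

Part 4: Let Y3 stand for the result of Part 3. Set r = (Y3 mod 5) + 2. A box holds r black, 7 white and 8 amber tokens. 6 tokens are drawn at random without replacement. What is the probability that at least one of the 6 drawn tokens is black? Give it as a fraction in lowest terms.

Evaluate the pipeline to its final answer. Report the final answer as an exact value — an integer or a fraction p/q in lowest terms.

Part 1: 20325 = 3 * 5^2 * 271; sigma = (1 + 3) * (1 + 5 + 25) * (1 + 271) = 4 * 31 * 272 = 33728; answer 33728
Part 2: Y1 = 33728; c = -9; remainder = value at the root: -4*(-9)^3 - 1*(-9)^2 + 7*(-9)^1 - 9 = (2916) + (-81) + (-63) + (-9) = 2763; answer 2763
Part 3: Y2 = 2763; w = -32; cross terms: (18*-36 - 19*-8)=-496, (19*0 - 27*-36)=972, (27*39 - 40*0)=1053, (40*27 - -32*39)=2328, (-32*-8 - 18*27)=-230; twice the area = |3627| = 3627; area = 3627/2; boundary points = 1 + 4 + 13 + 12 + 5 = 35; strictly interior points = area - boundary/2 + 1 = 1797; answer 1797
Part 4: Y3 = 1797; r = 4; total draws C(19,6) = 27132; complement C(15,6) = 5005; favorable 27132 - 5005 = 22127; P = 3161/3876; answer 3161/3876

3161/3876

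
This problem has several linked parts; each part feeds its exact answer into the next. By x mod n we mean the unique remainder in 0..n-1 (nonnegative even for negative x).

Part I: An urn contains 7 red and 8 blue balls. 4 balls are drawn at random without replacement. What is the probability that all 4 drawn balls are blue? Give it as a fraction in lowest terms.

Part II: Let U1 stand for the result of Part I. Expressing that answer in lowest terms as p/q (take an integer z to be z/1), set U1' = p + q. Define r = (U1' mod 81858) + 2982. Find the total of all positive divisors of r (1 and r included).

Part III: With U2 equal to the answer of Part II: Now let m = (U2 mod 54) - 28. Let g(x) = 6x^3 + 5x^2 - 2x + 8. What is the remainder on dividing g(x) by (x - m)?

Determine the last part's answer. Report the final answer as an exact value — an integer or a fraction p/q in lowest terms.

Part I: total draws C(15,4) = 1365; favorable C(8,4) = 70; P = 2/39; answer 2/39
Part II: U1 = 2/39; threaded value p + q = 41; r = 3023; 3023 is prime, so its only divisors are 1 and 3023; sigma = 1 + 3023 = 3024; answer 3024
Part III: U2 = 3024; m = -28; remainder = value at the root: 6*(-28)^3 + 5*(-28)^2 - 2*(-28)^1 + 8 = (-131712) + (3920) + (56) + (8) = -127728; answer -127728

-127728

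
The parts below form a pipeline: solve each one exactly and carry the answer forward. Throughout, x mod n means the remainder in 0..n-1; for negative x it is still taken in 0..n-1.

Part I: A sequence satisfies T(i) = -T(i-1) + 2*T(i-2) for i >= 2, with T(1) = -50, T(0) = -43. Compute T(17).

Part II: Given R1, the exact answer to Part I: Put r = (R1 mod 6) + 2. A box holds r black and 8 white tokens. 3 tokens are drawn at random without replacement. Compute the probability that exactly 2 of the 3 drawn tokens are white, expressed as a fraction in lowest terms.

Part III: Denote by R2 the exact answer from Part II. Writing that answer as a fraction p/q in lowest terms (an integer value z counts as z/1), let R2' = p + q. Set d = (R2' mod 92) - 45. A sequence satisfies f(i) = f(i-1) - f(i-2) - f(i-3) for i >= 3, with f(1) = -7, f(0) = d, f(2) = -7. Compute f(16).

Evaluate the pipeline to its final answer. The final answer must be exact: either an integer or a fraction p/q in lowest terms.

Part I: T(2) = -1*(-50) + 2*(-43) = -36; iterating: T(2)=-36, T(3)=-64, T(4)=-8, T(5)=-120, T(6)=104, T(7)=-344, T(8)=552, T(9)=-1240, T(10)=2344, T(11)=-4824, T(12)=9512, T(13)=-19160, T(14)=38184, T(15)=-76504, T(16)=152872, T(17)=-305880; answer -305880
Part II: R1 = -305880; r = 2; total draws C(10,3) = 120; favorable C(8,2)*C(2,1) = 56; P = 7/15; answer 7/15
Part III: R2 = 7/15; threaded value p + q = 22; d = -23; f(3) = 1*(-7) - 1*(-7) - 1*(-23) = 23; iterating: f(3)=23, f(4)=37, f(5)=21, f(6)=-39, f(7)=-97, f(8)=-79, f(9)=57, f(10)=233, f(11)=255, f(12)=-35, f(13)=-523, f(14)=-743, f(15)=-185, f(16)=1081; answer 1081

1081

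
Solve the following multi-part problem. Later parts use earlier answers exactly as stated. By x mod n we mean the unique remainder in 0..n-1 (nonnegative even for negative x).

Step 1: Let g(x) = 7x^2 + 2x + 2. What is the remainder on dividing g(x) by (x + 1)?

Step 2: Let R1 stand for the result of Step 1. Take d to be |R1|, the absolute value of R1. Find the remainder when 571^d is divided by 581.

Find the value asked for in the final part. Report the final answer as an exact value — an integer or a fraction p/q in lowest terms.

172

Step 1: remainder = value at the root: 7*(-1)^2 + 2*(-1)^1 + 2 = (7) + (-2) + (2) = 7; answer 7
Step 2: R1 = 7; d = 7; squarings mod 581: 571^1=571, 571^2=100, 571^4=123; 571^7 = 571^1 * 571^2 * 571^4 = 172 (mod 581); answer 172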